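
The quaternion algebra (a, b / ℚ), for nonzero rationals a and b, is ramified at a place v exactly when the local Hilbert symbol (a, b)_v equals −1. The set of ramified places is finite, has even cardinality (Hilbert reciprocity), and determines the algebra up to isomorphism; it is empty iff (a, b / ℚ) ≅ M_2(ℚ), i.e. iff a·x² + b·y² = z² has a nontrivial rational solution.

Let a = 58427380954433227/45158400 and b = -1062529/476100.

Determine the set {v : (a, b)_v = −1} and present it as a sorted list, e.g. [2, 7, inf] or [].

[2, 37]

Mod squares: a ≡ 43, b ≡ -481. Check v ∈ {∞, 2, 3, 5, 7, 11, 13, 23, 37, 41, 43, 47}.
v=∞: 43 > 0 and -481 < 0  ⇒  (a,b)_∞ = +1.
v=13: a=13^0·(≡9), b=13^1·(≡11) mod 13; (9|13)=+1, (11|13)=-1; (−1)^{0·1·6}·(+1)^1·(-1)^0 = +1.
v=2: v_2(a)=-12, v_2(b)=-2; units ≡ 3, 7 (mod 8); ε·ε+αω+βω = 1·1+-12·0+-2·1 ≡ 1  ⇒  (a,b)_2 = -1.
v=43: a=43^1·(≡16), b=43^0·(≡11) mod 43; (16|43)=+1, (11|43)=+1; (−1)^{1·0·21}·(+1)^0·(+1)^1 = +1.
v=41: a=41^2·(≡23), b=41^0·(≡29) mod 41; (23|41)=+1, (29|41)=-1; (−1)^{2·0·20}·(+1)^0·(-1)^2 = +1.
v=11: a=11^2·(≡7), b=11^0·(≡3) mod 11; (7|11)=-1, (3|11)=+1; (−1)^{2·0·5}·(-1)^0·(+1)^2 = +1.
v=7: a=7^-2·(≡2), b=7^0·(≡4) mod 7; (2|7)=+1, (4|7)=+1; (−1)^{-2·0·3}·(+1)^0·(+1)^-2 = +1.
v=23: a=23^0·(≡19), b=23^-2·(≡16) mod 23; (19|23)=-1, (16|23)=+1; (−1)^{0·-2·11}·(-1)^-2·(+1)^0 = +1.
v=3: a=3^-2·(≡1), b=3^-2·(≡2) mod 3; (1|3)=+1, (2|3)=-1; (−1)^{-2·-2·1}·(+1)^-2·(-1)^-2 = +1.
v=5: a=5^-2·(≡2), b=5^-2·(≡4) mod 5; (2|5)=-1, (4|5)=+1; (−1)^{-2·-2·2}·(-1)^-2·(+1)^-2 = +1.
v=47: a=47^4·(≡31), b=47^2·(≡34) mod 47; (31|47)=-1, (34|47)=+1; (−1)^{4·2·23}·(-1)^2·(+1)^4 = +1.
v=37: a=37^2·(≡15), b=37^1·(≡35) mod 37; (15|37)=-1, (35|37)=-1; (−1)^{2·1·18}·(-1)^1·(-1)^2 = -1.
(43, -481 / ℚ) ramifies at {2, 37}: a division algebra.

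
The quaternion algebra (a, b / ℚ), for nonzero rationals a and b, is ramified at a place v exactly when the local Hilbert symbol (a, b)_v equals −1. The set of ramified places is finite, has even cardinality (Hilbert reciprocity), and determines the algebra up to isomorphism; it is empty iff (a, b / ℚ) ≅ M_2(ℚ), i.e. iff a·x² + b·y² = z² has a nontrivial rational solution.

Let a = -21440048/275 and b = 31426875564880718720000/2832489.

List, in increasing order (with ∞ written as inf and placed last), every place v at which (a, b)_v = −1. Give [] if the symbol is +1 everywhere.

(a, b) ≡ (-300817, 27347) mod (ℚ^×)²; places V = {2, 3, 5, 7, 11, 17, 23, 29, 41, ∞}.
(a,b)_7: α=2, u≡2; β=4, v≡5 (mod 7); (2|7)=+1, (5|7)=-1; sign (−1)^0·+1^4·-1^2 = +1.
(a,b)_2: α=4, β=10; u≡7, v≡3 (mod 8); ε(u)ε(v)=1·1, αω(v)=4·1, βω(u)=10·0; sum ≡ 1  ⇒  -1.
(a,b)_3: α=0, u≡2; β=-4, v≡2 (mod 3); (2|3)=-1, (2|3)=-1; sign (−1)^0·-1^-4·-1^0 = +1.
(a,b)_23: α=1, u≡9; β=3, v≡8 (mod 23); (9|23)=+1, (8|23)=+1; sign (−1)^1·+1^3·+1^1 = -1.
(a,b)_5: α=-2, u≡2; β=4, v≡3 (mod 5); (2|5)=-1, (3|5)=-1; sign (−1)^0·-1^4·-1^-2 = +1.
(a,b)_∞: sgn(-300817)=−, sgn(27347)=+, so +1.
(a,b)_41: α=1, u≡8; β=3, v≡35 (mod 41); (8|41)=+1, (35|41)=-1; sign (−1)^0·+1^3·-1^1 = -1.
(a,b)_11: α=-1, u≡10; β=-2, v≡5 (mod 11); (10|11)=-1, (5|11)=+1; sign (−1)^0·-1^-2·+1^-1 = +1.
(a,b)_29: α=1, u≡1; β=3, v≡8 (mod 29); (1|29)=+1, (8|29)=-1; sign (−1)^0·+1^3·-1^1 = -1.
(a,b)_17: α=0, u≡4; β=-2, v≡6 (mod 17); (4|17)=+1, (6|17)=-1; sign (−1)^0·+1^-2·-1^0 = +1.
(-300817, 27347 / ℚ) ramifies at {2, 23, 29, 41}: a division algebra.

[2, 23, 29, 41]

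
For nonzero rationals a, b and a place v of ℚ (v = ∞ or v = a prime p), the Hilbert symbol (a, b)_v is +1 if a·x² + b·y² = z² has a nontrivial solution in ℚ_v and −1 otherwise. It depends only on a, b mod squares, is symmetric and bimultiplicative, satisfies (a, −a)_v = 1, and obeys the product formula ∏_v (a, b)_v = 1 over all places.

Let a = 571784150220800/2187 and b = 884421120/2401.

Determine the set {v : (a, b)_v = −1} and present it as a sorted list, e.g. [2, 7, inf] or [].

Mod squares: a ≡ 114, b ≡ 9570. Check v ∈ {∞, 2, 3, 5, 7, 11, 19, 29}.
v=19: a=19^3·(≡6), b=19^2·(≡14) mod 19; (6|19)=+1, (14|19)=-1; (−1)^{3·2·9}·(+1)^2·(-1)^3 = -1.
v=∞: 114 > 0 and 9570 > 0  ⇒  (a,b)_∞ = +1.
v=5: a=5^2·(≡1), b=5^1·(≡4) mod 5; (1|5)=+1, (4|5)=+1; (−1)^{2·1·2}·(+1)^1·(+1)^2 = +1.
v=7: a=7^0·(≡2), b=7^-4·(≡2) mod 7; (2|7)=+1, (2|7)=+1; (−1)^{0·-4·3}·(+1)^-4·(+1)^0 = +1.
v=2: v_2(a)=15, v_2(b)=9; units ≡ 1, 1 (mod 8); ε·ε+αω+βω = 0·0+15·0+9·0 ≡ 0  ⇒  (a,b)_2 = +1.
v=11: a=11^2·(≡1), b=11^1·(≡9) mod 11; (1|11)=+1, (9|11)=+1; (−1)^{2·1·5}·(+1)^1·(+1)^2 = +1.
v=3: a=3^-7·(≡2), b=3^1·(≡1) mod 3; (2|3)=-1, (1|3)=+1; (−1)^{-7·1·1}·(-1)^1·(+1)^-7 = +1.
v=29: a=29^2·(≡21), b=29^1·(≡8) mod 29; (21|29)=-1, (8|29)=-1; (−1)^{2·1·14}·(-1)^1·(-1)^2 = -1.
Ram(114, 9570) = {19, 29}; no ℚ_19-point on the conic.

[19, 29]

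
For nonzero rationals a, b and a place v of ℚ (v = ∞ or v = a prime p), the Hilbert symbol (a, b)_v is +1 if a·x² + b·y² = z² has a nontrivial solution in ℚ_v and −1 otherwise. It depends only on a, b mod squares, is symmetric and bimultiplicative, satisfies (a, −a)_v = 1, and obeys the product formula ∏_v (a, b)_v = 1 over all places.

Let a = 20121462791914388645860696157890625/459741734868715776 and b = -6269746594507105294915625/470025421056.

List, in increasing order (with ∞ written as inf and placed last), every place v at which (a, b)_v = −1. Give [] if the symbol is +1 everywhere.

[5, 29, 47, 53]

(a, b) ≡ (281370905, -183065) mod (ℚ^×)²; places V = {2, 3, 5, 17, 19, 23, 29, 31, 41, 43, 47, 53, ∞}.
(a,b)_17: α=10, u≡12; β=6, v≡9 (mod 17); (12|17)=-1, (9|17)=+1; sign (−1)^0·-1^6·+1^10 = +1.
(a,b)_47: α=1, u≡1; β=1, v≡18 (mod 47); (1|47)=+1, (18|47)=+1; sign (−1)^1·+1^1·+1^1 = -1.
(a,b)_∞: sgn(281370905)=+, sgn(-183065)=−, so +1.
(a,b)_19: α=1, u≡15; β=1, v≡17 (mod 19); (15|19)=-1, (17|19)=+1; sign (−1)^1·-1^1·+1^1 = +1.
(a,b)_5: α=7, u≡1; β=5, v≡2 (mod 5); (1|5)=+1, (2|5)=-1; sign (−1)^0·+1^5·-1^7 = -1.
(a,b)_43: α=-2, u≡33; β=0, v≡29 (mod 43); (33|43)=-1, (29|43)=-1; sign (−1)^0·-1^0·-1^-2 = +1.
(a,b)_3: α=-8, u≡2; β=-8, v≡1 (mod 3); (2|3)=-1, (1|3)=+1; sign (−1)^0·-1^-8·+1^-8 = +1.
(a,b)_31: α=2, u≡9; β=2, v≡30 (mod 31); (9|31)=+1, (30|31)=-1; sign (−1)^0·+1^2·-1^2 = +1.
(a,b)_41: α=1, u≡18; β=1, v≡9 (mod 41); (18|41)=+1, (9|41)=+1; sign (−1)^0·+1^1·+1^1 = +1.
(a,b)_53: α=3, u≡26; β=2, v≡41 (mod 53); (26|53)=-1, (41|53)=-1; sign (−1)^0·-1^2·-1^3 = -1.
(a,b)_29: α=3, u≡15; β=2, v≡15 (mod 29); (15|29)=-1, (15|29)=-1; sign (−1)^0·-1^2·-1^3 = -1.
(a,b)_2: α=-8, β=-8; u≡1, v≡7 (mod 8); ε(u)ε(v)=0·1, αω(v)=-8·0, βω(u)=-8·0; sum ≡ 0  ⇒  +1.
(a,b)_23: α=-6, u≡17; β=-4, v≡20 (mod 23); (17|23)=-1, (20|23)=-1; sign (−1)^0·-1^-4·-1^-6 = +1.
|Ram(281370905, -183065)| = 4, even; anisotropic at {5, 29, 47, 53}.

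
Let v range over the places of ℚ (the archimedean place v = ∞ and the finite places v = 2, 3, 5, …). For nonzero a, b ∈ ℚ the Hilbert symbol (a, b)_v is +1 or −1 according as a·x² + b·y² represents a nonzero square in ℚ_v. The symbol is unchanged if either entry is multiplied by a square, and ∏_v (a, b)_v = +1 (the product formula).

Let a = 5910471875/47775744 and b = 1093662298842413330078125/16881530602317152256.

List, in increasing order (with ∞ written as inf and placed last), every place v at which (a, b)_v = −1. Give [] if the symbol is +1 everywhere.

Mod squares: a ≡ 1595, b ≡ 6061. Check v ∈ {∞, 2, 3, 5, 7, 11, 19, 29, 43}.
v=11: a=11^3·(≡7), b=11^5·(≡3) mod 11; (7|11)=-1, (3|11)=+1; (−1)^{3·5·5}·(-1)^5·(+1)^3 = +1.
v=3: a=3^-6·(≡2), b=3^-12·(≡1) mod 3; (2|3)=-1, (1|3)=+1; (−1)^{-6·-12·1}·(-1)^-12·(+1)^-6 = +1.
v=2: v_2(a)=-16, v_2(b)=-34; units ≡ 3, 5 (mod 8); ε·ε+αω+βω = 1·0+-16·1+-34·1 ≡ 0  ⇒  (a,b)_2 = +1.
v=43: a=43^0·(≡36), b=43^-2·(≡14) mod 43; (36|43)=+1, (14|43)=+1; (−1)^{0·-2·21}·(+1)^-2·(+1)^0 = +1.
v=7: a=7^2·(≡5), b=7^4·(≡6) mod 7; (5|7)=-1, (6|7)=-1; (−1)^{2·4·3}·(-1)^4·(-1)^2 = +1.
v=19: a=19^0·(≡12), b=19^1·(≡15) mod 19; (12|19)=-1, (15|19)=-1; (−1)^{0·1·9}·(-1)^1·(-1)^0 = -1.
v=5: a=5^5·(≡4), b=5^14·(≡1) mod 5; (4|5)=+1, (1|5)=+1; (−1)^{5·14·2}·(+1)^14·(+1)^5 = +1.
v=∞: 1595 > 0 and 6061 > 0  ⇒  (a,b)_∞ = +1.
v=29: a=29^1·(≡10), b=29^3·(≡6) mod 29; (10|29)=-1, (6|29)=+1; (−1)^{1·3·14}·(-1)^3·(+1)^1 = -1.
(1595, 6061 / ℚ) ramifies at {19, 29}: a division algebra.

[19, 29]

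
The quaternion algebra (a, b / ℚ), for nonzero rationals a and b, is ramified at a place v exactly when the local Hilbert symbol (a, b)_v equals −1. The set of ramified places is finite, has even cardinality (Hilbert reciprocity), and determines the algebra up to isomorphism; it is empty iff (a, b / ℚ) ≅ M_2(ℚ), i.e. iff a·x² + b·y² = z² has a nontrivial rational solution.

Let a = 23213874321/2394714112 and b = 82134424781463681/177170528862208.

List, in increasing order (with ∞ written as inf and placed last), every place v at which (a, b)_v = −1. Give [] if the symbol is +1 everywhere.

[2, 7]

Mod squares: a ≡ 7, b ≡ 7. Check v ∈ {∞, 2, 3, 7, 11, 17, 19}.
v=∞: 7 > 0 and 7 > 0  ⇒  (a,b)_∞ = +1.
v=17: a=17^-4·(≡10), b=17^-6·(≡3) mod 17; (10|17)=-1, (3|17)=-1; (−1)^{-4·-6·8}·(-1)^-6·(-1)^-4 = +1.
v=19: a=19^2·(≡6), b=19^4·(≡9) mod 19; (6|19)=+1, (9|19)=+1; (−1)^{2·4·9}·(+1)^4·(+1)^2 = +1.
v=2: v_2(a)=-12, v_2(b)=-20; units ≡ 7, 7 (mod 8); ε·ε+αω+βω = 1·1+-12·0+-20·0 ≡ 1  ⇒  (a,b)_2 = -1.
v=11: a=11^2·(≡7), b=11^4·(≡6) mod 11; (7|11)=-1, (6|11)=-1; (−1)^{2·4·5}·(-1)^4·(-1)^2 = +1.
v=3: a=3^12·(≡1), b=3^16·(≡1) mod 3; (1|3)=+1, (1|3)=+1; (−1)^{12·16·1}·(+1)^16·(+1)^12 = +1.
v=7: a=7^-1·(≡2), b=7^-1·(≡1) mod 7; (2|7)=+1, (1|7)=+1; (−1)^{-1·-1·3}·(+1)^-1·(+1)^-1 = -1.
|Ram(7, 7)| = 2, even; anisotropic at {2, 7}.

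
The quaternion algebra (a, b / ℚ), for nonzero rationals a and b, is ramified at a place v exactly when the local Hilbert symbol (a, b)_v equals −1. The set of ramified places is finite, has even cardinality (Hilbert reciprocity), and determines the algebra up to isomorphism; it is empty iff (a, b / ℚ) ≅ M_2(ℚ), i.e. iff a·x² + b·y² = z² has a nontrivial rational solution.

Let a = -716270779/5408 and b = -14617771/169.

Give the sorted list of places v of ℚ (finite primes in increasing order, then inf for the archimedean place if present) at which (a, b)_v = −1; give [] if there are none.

(a, b) ≡ (-30422, -15211) mod (ℚ^×)²; places V = {2, 7, 13, 31, 41, 53, ∞}.
(a,b)_2: α=-5, β=0; u≡5, v≡5 (mod 8); ε(u)ε(v)=0·0, αω(v)=-5·1, βω(u)=0·1; sum ≡ 1  ⇒  -1.
(a,b)_41: α=1, u≡31; β=1, v≡1 (mod 41); (31|41)=+1, (1|41)=+1; sign (−1)^0·+1^1·+1^1 = +1.
(a,b)_7: α=3, u≡2; β=1, v≡1 (mod 7); (2|7)=+1, (1|7)=+1; sign (−1)^1·+1^1·+1^3 = -1.
(a,b)_53: α=1, u≡43; β=1, v≡27 (mod 53); (43|53)=+1, (27|53)=-1; sign (−1)^0·+1^1·-1^1 = -1.
(a,b)_31: α=2, u≡4; β=2, v≡14 (mod 31); (4|31)=+1, (14|31)=+1; sign (−1)^0·+1^2·+1^2 = +1.
(a,b)_13: α=-2, u≡6; β=-2, v≡1 (mod 13); (6|13)=-1, (1|13)=+1; sign (−1)^0·-1^-2·+1^-2 = +1.
(a,b)_∞: sgn(-30422)=−, sgn(-15211)=−, so -1.
(-30422, -15211 / ℚ) ramifies at {2, 7, 53, ∞}: a division algebra.

[2, 7, 53, inf]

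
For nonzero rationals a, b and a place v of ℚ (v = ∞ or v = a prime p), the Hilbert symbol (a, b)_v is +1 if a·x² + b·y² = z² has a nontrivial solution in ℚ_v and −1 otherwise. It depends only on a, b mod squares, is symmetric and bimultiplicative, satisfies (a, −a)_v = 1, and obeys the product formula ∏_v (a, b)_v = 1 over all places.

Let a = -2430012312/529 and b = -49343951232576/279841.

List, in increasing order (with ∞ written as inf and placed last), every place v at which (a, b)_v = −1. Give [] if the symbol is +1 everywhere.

(a, b) ≡ (-182, -1001) mod (ℚ^×)²; places V = {2, 3, 7, 11, 13, 23, 29, ∞}.
(a,b)_7: α=3, u≡1; β=1, v≡1 (mod 7); (1|7)=+1, (1|7)=+1; sign (−1)^1·+1^1·+1^3 = -1.
(a,b)_3: α=4, u≡1; β=2, v≡1 (mod 3); (1|3)=+1, (1|3)=+1; sign (−1)^0·+1^2·+1^4 = +1.
(a,b)_2: α=3, β=6; u≡5, v≡7 (mod 8); ε(u)ε(v)=0·1, αω(v)=3·0, βω(u)=6·1; sum ≡ 0  ⇒  +1.
(a,b)_∞: sgn(-182)=−, sgn(-1001)=−, so -1.
(a,b)_23: α=-2, u≡18; β=-4, v≡22 (mod 23); (18|23)=+1, (22|23)=-1; sign (−1)^0·+1^-4·-1^-2 = +1.
(a,b)_11: α=0, u≡9; β=3, v≡8 (mod 11); (9|11)=+1, (8|11)=-1; sign (−1)^0·+1^3·-1^0 = +1.
(a,b)_13: α=1, u≡10; β=1, v≡3 (mod 13); (10|13)=+1, (3|13)=+1; sign (−1)^0·+1^1·+1^1 = +1.
(a,b)_29: α=2, u≡10; β=4, v≡15 (mod 29); (10|29)=-1, (15|29)=-1; sign (−1)^0·-1^4·-1^2 = +1.
Ram(-182, -1001) = {7, ∞}; no ℚ_7-point on the conic.

[7, inf]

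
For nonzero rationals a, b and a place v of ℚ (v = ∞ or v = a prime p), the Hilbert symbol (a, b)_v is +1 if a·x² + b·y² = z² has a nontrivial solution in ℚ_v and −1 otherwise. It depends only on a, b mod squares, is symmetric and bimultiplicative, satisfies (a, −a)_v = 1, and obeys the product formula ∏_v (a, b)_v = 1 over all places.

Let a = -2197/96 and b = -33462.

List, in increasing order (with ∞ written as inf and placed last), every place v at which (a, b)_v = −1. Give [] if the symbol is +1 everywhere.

[2, 3, 11, inf]

Mod squares: a ≡ -78, b ≡ -22. Check v ∈ {∞, 2, 3, 11, 13}.
v=∞: -78 < 0 and -22 < 0  ⇒  (a,b)_∞ = -1.
v=11: a=11^0·(≡10), b=11^1·(≡5) mod 11; (10|11)=-1, (5|11)=+1; (−1)^{0·1·5}·(-1)^1·(+1)^0 = -1.
v=3: a=3^-1·(≡1), b=3^2·(≡2) mod 3; (1|3)=+1, (2|3)=-1; (−1)^{-1·2·1}·(+1)^2·(-1)^-1 = -1.
v=13: a=13^3·(≡5), b=13^2·(≡10) mod 13; (5|13)=-1, (10|13)=+1; (−1)^{3·2·6}·(-1)^2·(+1)^3 = +1.
v=2: v_2(a)=-5, v_2(b)=1; units ≡ 1, 5 (mod 8); ε·ε+αω+βω = 0·0+-5·1+1·0 ≡ 1  ⇒  (a,b)_2 = -1.
Ram(-78, -22) = {2, 3, 11, ∞}; no ℚ_2-point on the conic.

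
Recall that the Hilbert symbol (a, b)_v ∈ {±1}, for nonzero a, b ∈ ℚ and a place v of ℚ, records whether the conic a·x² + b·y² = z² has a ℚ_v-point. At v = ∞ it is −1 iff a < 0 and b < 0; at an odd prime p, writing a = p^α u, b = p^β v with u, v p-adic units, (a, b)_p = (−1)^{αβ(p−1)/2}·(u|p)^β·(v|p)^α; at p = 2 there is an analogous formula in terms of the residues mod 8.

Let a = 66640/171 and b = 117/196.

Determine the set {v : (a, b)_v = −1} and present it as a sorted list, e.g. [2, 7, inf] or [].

Mod squares: a ≡ 1615, b ≡ 13. Check v ∈ {∞, 2, 3, 5, 7, 13, 17, 19}.
v=3: a=3^-2·(≡1), b=3^2·(≡1) mod 3; (1|3)=+1, (1|3)=+1; (−1)^{-2·2·1}·(+1)^2·(+1)^-2 = +1.
v=13: a=13^0·(≡1), b=13^1·(≡9) mod 13; (1|13)=+1, (9|13)=+1; (−1)^{0·1·6}·(+1)^1·(+1)^0 = +1.
v=17: a=17^1·(≡10), b=17^0·(≡13) mod 17; (10|17)=-1, (13|17)=+1; (−1)^{1·0·8}·(-1)^0·(+1)^1 = +1.
v=7: a=7^2·(≡3), b=7^-2·(≡3) mod 7; (3|7)=-1, (3|7)=-1; (−1)^{2·-2·3}·(-1)^-2·(-1)^2 = +1.
v=19: a=19^-1·(≡5), b=19^0·(≡10) mod 19; (5|19)=+1, (10|19)=-1; (−1)^{-1·0·9}·(+1)^0·(-1)^-1 = -1.
v=5: a=5^1·(≡3), b=5^0·(≡2) mod 5; (3|5)=-1, (2|5)=-1; (−1)^{1·0·2}·(-1)^0·(-1)^1 = -1.
v=∞: 1615 > 0 and 13 > 0  ⇒  (a,b)_∞ = +1.
v=2: v_2(a)=4, v_2(b)=-2; units ≡ 7, 5 (mod 8); ε·ε+αω+βω = 1·0+4·1+-2·0 ≡ 0  ⇒  (a,b)_2 = +1.
|Ram(1615, 13)| = 2, even; anisotropic at {5, 19}.

[5, 19]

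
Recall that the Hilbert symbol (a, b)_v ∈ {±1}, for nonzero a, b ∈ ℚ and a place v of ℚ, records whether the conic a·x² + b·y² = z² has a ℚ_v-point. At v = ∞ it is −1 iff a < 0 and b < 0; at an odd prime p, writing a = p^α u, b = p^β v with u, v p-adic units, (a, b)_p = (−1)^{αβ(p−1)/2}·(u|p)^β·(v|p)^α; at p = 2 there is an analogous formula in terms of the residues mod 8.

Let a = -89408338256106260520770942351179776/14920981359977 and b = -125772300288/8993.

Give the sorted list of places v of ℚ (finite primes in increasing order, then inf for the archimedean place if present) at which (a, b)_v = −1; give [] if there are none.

Mod squares: a ≡ -24315253, b ≡ -402781. Check v ∈ {∞, 2, 3, 7, 11, 17, 19, 23, 29, 31, 37, 43}.
v=7: a=7^-2·(≡3), b=7^0·(≡6) mod 7; (3|7)=-1, (6|7)=-1; (−1)^{-2·0·3}·(-1)^0·(-1)^-2 = +1.
v=17: a=17^-1·(≡5), b=17^-1·(≡7) mod 17; (5|17)=-1, (7|17)=-1; (−1)^{-1·-1·8}·(-1)^-1·(-1)^-1 = +1.
v=2: v_2(a)=26, v_2(b)=16; units ≡ 3, 3 (mod 8); ε·ε+αω+βω = 1·1+26·1+16·1 ≡ 1  ⇒  (a,b)_2 = -1.
v=∞: -24315253 < 0 and -402781 < 0  ⇒  (a,b)_∞ = -1.
v=3: a=3^14·(≡2), b=3^4·(≡2) mod 3; (2|3)=-1, (2|3)=-1; (−1)^{14·4·1}·(-1)^4·(-1)^14 = +1.
v=29: a=29^3·(≡16), b=29^1·(≡18) mod 29; (16|29)=+1, (18|29)=-1; (−1)^{3·1·14}·(+1)^1·(-1)^3 = -1.
v=31: a=31^3·(≡23), b=31^0·(≡10) mod 31; (23|31)=-1, (10|31)=+1; (−1)^{3·0·15}·(-1)^0·(+1)^3 = +1.
v=19: a=19^4·(≡7), b=19^1·(≡7) mod 19; (7|19)=+1, (7|19)=+1; (−1)^{4·1·9}·(+1)^1·(+1)^4 = +1.
v=37: a=37^1·(≡11), b=37^0·(≡16) mod 37; (11|37)=+1, (16|37)=+1; (−1)^{1·0·18}·(+1)^0·(+1)^1 = +1.
v=11: a=11^-2·(≡3), b=11^0·(≡6) mod 11; (3|11)=+1, (6|11)=-1; (−1)^{-2·0·5}·(+1)^0·(-1)^-2 = +1.
v=43: a=43^3·(≡5), b=43^1·(≡2) mod 43; (5|43)=-1, (2|43)=-1; (−1)^{3·1·21}·(-1)^1·(-1)^3 = -1.
v=23: a=23^-6·(≡6), b=23^-2·(≡8) mod 23; (6|23)=+1, (8|23)=+1; (−1)^{-6·-2·11}·(+1)^-2·(+1)^-6 = +1.
|Ram(-24315253, -402781)| = 4, even; anisotropic at {2, 29, 43, ∞}.

[2, 29, 43, inf]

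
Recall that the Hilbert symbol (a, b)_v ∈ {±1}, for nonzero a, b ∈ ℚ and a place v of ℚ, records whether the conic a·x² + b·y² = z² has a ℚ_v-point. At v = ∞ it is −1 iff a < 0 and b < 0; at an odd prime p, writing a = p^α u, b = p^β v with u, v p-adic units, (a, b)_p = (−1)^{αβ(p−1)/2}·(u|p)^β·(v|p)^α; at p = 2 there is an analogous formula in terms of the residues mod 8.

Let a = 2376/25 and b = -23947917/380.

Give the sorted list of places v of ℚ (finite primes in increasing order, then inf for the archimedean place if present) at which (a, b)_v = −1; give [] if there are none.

(a, b) ≡ (66, -33915) mod (ℚ^×)²; places V = {2, 3, 5, 7, 11, 17, 19, 37, ∞}.
(a,b)_∞: sgn(66)=+, sgn(-33915)=−, so +1.
(a,b)_19: α=0, u≡16; β=-1, v≡6 (mod 19); (16|19)=+1, (6|19)=+1; sign (−1)^0·+1^-1·+1^0 = +1.
(a,b)_3: α=3, u≡1; β=1, v≡2 (mod 3); (1|3)=+1, (2|3)=-1; sign (−1)^1·+1^1·-1^3 = +1.
(a,b)_5: α=-2, u≡1; β=-1, v≡3 (mod 5); (1|5)=+1, (3|5)=-1; sign (−1)^0·+1^-1·-1^-2 = +1.
(a,b)_2: α=3, β=-2; u≡1, v≡5 (mod 8); ε(u)ε(v)=0·0, αω(v)=3·1, βω(u)=-2·0; sum ≡ 1  ⇒  -1.
(a,b)_7: α=0, u≡6; β=3, v≡3 (mod 7); (6|7)=-1, (3|7)=-1; sign (−1)^0·-1^3·-1^0 = -1.
(a,b)_37: α=0, u≡24; β=2, v≡23 (mod 37); (24|37)=-1, (23|37)=-1; sign (−1)^0·-1^2·-1^0 = +1.
(a,b)_11: α=1, u≡6; β=0, v≡3 (mod 11); (6|11)=-1, (3|11)=+1; sign (−1)^0·-1^0·+1^1 = +1.
(a,b)_17: α=0, u≡8; β=1, v≡12 (mod 17); (8|17)=+1, (12|17)=-1; sign (−1)^0·+1^1·-1^0 = +1.
Ram(66, -33915) = {2, 7}; no ℚ_2-point on the conic.

[2, 7]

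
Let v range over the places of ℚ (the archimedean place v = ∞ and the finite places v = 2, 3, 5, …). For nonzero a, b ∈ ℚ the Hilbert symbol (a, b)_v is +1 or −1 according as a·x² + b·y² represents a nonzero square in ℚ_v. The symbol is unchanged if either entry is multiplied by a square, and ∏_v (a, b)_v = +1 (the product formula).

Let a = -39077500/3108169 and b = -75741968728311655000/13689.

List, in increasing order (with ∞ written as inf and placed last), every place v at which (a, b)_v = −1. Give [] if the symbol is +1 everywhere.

[29, 31, 37, inf]

Mod squares: a ≡ -319, b ≡ -16831078. Check v ∈ {∞, 2, 3, 5, 7, 11, 13, 19, 23, 29, 31, 37, 41, 43}.
v=2: v_2(a)=2, v_2(b)=3; units ≡ 1, 5 (mod 8); ε·ε+αω+βω = 0·0+2·1+3·0 ≡ 0  ⇒  (a,b)_2 = +1.
v=∞: -319 < 0 and -16831078 < 0  ⇒  (a,b)_∞ = -1.
v=19: a=19^0·(≡16), b=19^2·(≡3) mod 19; (16|19)=+1, (3|19)=-1; (−1)^{0·2·9}·(+1)^2·(-1)^0 = +1.
v=37: a=37^0·(≡20), b=37^1·(≡25) mod 37; (20|37)=-1, (25|37)=+1; (−1)^{0·1·18}·(-1)^1·(+1)^0 = -1.
v=11: a=11^1·(≡3), b=11^3·(≡6) mod 11; (3|11)=+1, (6|11)=-1; (−1)^{1·3·5}·(+1)^3·(-1)^1 = +1.
v=23: a=23^0·(≡8), b=23^1·(≡15) mod 23; (8|23)=+1, (15|23)=-1; (−1)^{0·1·11}·(+1)^1·(-1)^0 = +1.
v=3: a=3^0·(≡2), b=3^-4·(≡2) mod 3; (2|3)=-1, (2|3)=-1; (−1)^{0·-4·1}·(-1)^-4·(-1)^0 = +1.
v=5: a=5^4·(≡4), b=5^4·(≡3) mod 5; (4|5)=+1, (3|5)=-1; (−1)^{4·4·2}·(+1)^4·(-1)^4 = +1.
v=31: a=31^0·(≡30), b=31^1·(≡11) mod 31; (30|31)=-1, (11|31)=-1; (−1)^{0·1·15}·(-1)^1·(-1)^0 = -1.
v=7: a=7^2·(≡3), b=7^2·(≡4) mod 7; (3|7)=-1, (4|7)=+1; (−1)^{2·2·3}·(-1)^2·(+1)^2 = +1.
v=29: a=29^1·(≡2), b=29^3·(≡5) mod 29; (2|29)=-1, (5|29)=+1; (−1)^{1·3·14}·(-1)^3·(+1)^1 = -1.
v=43: a=43^-2·(≡10), b=43^0·(≡25) mod 43; (10|43)=+1, (25|43)=+1; (−1)^{-2·0·21}·(+1)^0·(+1)^-2 = +1.
v=13: a=13^0·(≡7), b=13^-2·(≡1) mod 13; (7|13)=-1, (1|13)=+1; (−1)^{0·-2·6}·(-1)^-2·(+1)^0 = +1.
v=41: a=41^-2·(≡23), b=41^0·(≡39) mod 41; (23|41)=+1, (39|41)=+1; (−1)^{-2·0·20}·(+1)^0·(+1)^-2 = +1.
|Ram(-319, -16831078)| = 4, even; anisotropic at {29, 31, 37, ∞}.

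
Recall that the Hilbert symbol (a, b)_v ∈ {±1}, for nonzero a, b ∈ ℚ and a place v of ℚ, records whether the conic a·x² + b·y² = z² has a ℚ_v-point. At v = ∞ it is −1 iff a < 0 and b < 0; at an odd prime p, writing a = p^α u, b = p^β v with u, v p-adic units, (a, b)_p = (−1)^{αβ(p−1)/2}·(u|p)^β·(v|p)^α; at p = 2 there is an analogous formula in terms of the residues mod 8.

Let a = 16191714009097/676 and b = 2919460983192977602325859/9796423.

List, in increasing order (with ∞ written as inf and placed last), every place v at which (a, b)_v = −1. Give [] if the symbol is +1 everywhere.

(a, b) ≡ (3553, 74613) mod (ℚ^×)²; places V = {2, 3, 7, 11, 13, 17, 19, 23, ∞}.
(a,b)_3: α=0, u≡1; β=3, v≡1 (mod 3); (1|3)=+1, (1|3)=+1; sign (−1)^0·+1^3·+1^0 = +1.
(a,b)_17: α=3, u≡11; β=5, v≡5 (mod 17); (11|17)=-1, (5|17)=-1; sign (−1)^0·-1^5·-1^3 = +1.
(a,b)_7: α=0, u≡1; β=-3, v≡3 (mod 7); (1|7)=+1, (3|7)=-1; sign (−1)^0·+1^-3·-1^0 = +1.
(a,b)_∞: sgn(3553)=+, sgn(74613)=+, so +1.
(a,b)_13: α=-2, u≡4; β=-4, v≡11 (mod 13); (4|13)=+1, (11|13)=-1; sign (−1)^0·+1^-4·-1^-2 = +1.
(a,b)_11: α=3, u≡3; β=5, v≡10 (mod 11); (3|11)=+1, (10|11)=-1; sign (−1)^1·+1^5·-1^3 = +1.
(a,b)_19: α=5, u≡1; β=7, v≡14 (mod 19); (1|19)=+1, (14|19)=-1; sign (−1)^1·+1^7·-1^5 = +1.
(a,b)_23: α=0, u≡10; β=2, v≡9 (mod 23); (10|23)=-1, (9|23)=+1; sign (−1)^0·-1^2·+1^0 = +1.
(a,b)_2: α=-2, β=0; u≡1, v≡5 (mod 8); ε(u)ε(v)=0·0, αω(v)=-2·1, βω(u)=0·0; sum ≡ 0  ⇒  +1.
Every local symbol is +1, so the conic 3553·x² + 74613·y² = z² has ℚ_v-points for all v and hence a ℚ-point; (a, b / ℚ) ≅ M_2(ℚ).

[]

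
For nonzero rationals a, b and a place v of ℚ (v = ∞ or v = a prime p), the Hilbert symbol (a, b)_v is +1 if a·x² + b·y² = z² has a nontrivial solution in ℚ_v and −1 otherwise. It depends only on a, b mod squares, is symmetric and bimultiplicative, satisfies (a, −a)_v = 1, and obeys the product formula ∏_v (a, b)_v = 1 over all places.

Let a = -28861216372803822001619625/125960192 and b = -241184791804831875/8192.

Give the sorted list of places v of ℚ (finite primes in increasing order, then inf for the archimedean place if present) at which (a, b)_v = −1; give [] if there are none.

(a, b) ≡ (-72930, -38038) mod (ℚ^×)²; places V = {2, 3, 5, 7, 11, 13, 17, 19, 31, ∞}.
(a,b)_7: α=6, u≡3; β=5, v≡3 (mod 7); (3|7)=-1, (3|7)=-1; sign (−1)^0·-1^5·-1^6 = -1.
(a,b)_13: α=1, u≡7; β=1, v≡12 (mod 13); (7|13)=-1, (12|13)=+1; sign (−1)^0·-1^1·+1^1 = -1.
(a,b)_2: α=-17, β=-13; u≡7, v≡5 (mod 8); ε(u)ε(v)=1·0, αω(v)=-17·1, βω(u)=-13·0; sum ≡ 1  ⇒  -1.
(a,b)_5: α=3, u≡4; β=4, v≡2 (mod 5); (4|5)=+1, (2|5)=-1; sign (−1)^0·+1^4·-1^3 = -1.
(a,b)_11: α=3, u≡3; β=1, v≡8 (mod 11); (3|11)=+1, (8|11)=-1; sign (−1)^1·+1^1·-1^3 = +1.
(a,b)_3: α=11, u≡2; β=4, v≡2 (mod 3); (2|3)=-1, (2|3)=-1; sign (−1)^0·-1^4·-1^11 = -1.
(a,b)_17: α=3, u≡5; β=2, v≡15 (mod 17); (5|17)=-1, (15|17)=+1; sign (−1)^0·-1^2·+1^3 = +1.
(a,b)_19: α=4, u≡9; β=3, v≡10 (mod 19); (9|19)=+1, (10|19)=-1; sign (−1)^0·+1^3·-1^4 = +1.
(a,b)_∞: sgn(-72930)=−, sgn(-38038)=−, so -1.
(a,b)_31: α=-2, u≡11; β=0, v≡22 (mod 31); (11|31)=-1, (22|31)=-1; sign (−1)^0·-1^0·-1^-2 = +1.
|Ram(-72930, -38038)| = 6, even; anisotropic at {2, 3, 5, 7, 13, ∞}.

[2, 3, 5, 7, 13, inf]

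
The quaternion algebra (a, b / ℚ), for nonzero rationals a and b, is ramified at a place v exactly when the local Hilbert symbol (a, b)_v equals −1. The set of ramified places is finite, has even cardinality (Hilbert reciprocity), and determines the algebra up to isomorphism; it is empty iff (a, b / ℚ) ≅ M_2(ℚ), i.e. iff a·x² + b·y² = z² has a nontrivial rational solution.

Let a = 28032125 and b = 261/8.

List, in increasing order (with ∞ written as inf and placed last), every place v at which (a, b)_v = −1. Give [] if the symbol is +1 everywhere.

[2, 5]

Mod squares: a ≡ 1121285, b ≡ 58. Check v ∈ {∞, 2, 3, 5, 11, 19, 29, 37}.
v=∞: 1121285 > 0 and 58 > 0  ⇒  (a,b)_∞ = +1.
v=19: a=19^1·(≡6), b=19^0·(≡16) mod 19; (6|19)=+1, (16|19)=+1; (−1)^{1·0·9}·(+1)^0·(+1)^1 = +1.
v=11: a=11^1·(≡5), b=11^0·(≡1) mod 11; (5|11)=+1, (1|11)=+1; (−1)^{1·0·5}·(+1)^0·(+1)^1 = +1.
v=3: a=3^0·(≡2), b=3^2·(≡1) mod 3; (2|3)=-1, (1|3)=+1; (−1)^{0·2·1}·(-1)^2·(+1)^0 = +1.
v=37: a=37^1·(≡13), b=37^0·(≡28) mod 37; (13|37)=-1, (28|37)=+1; (−1)^{1·0·18}·(-1)^0·(+1)^1 = +1.
v=2: v_2(a)=0, v_2(b)=-3; units ≡ 5, 5 (mod 8); ε·ε+αω+βω = 0·0+0·1+-3·1 ≡ 1  ⇒  (a,b)_2 = -1.
v=5: a=5^3·(≡2), b=5^0·(≡2) mod 5; (2|5)=-1, (2|5)=-1; (−1)^{3·0·2}·(-1)^0·(-1)^3 = -1.
v=29: a=29^1·(≡26), b=29^1·(≡12) mod 29; (26|29)=-1, (12|29)=-1; (−1)^{1·1·14}·(-1)^1·(-1)^1 = +1.
Ram(1121285, 58) = {2, 5}; no ℚ_2-point on the conic.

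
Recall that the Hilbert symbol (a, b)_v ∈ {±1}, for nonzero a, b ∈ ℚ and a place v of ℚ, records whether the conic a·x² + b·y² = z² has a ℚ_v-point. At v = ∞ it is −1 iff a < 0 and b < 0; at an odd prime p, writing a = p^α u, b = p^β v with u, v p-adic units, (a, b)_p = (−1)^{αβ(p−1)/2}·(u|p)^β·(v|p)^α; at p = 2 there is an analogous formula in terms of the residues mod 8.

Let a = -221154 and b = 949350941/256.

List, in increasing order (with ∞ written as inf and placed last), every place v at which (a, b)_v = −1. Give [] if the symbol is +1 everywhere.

(a, b) ≡ (-221154, 53669) mod (ℚ^×)²; places V = {2, 3, 7, 11, 17, 19, 29, 31, 41, ∞}.
(a,b)_19: α=0, u≡6; β=2, v≡18 (mod 19); (6|19)=+1, (18|19)=-1; sign (−1)^0·+1^2·-1^0 = +1.
(a,b)_17: α=0, u≡16; β=1, v≡6 (mod 17); (16|17)=+1, (6|17)=-1; sign (−1)^0·+1^1·-1^0 = +1.
(a,b)_31: α=1, u≡27; β=0, v≡19 (mod 31); (27|31)=-1, (19|31)=+1; sign (−1)^0·-1^0·+1^1 = +1.
(a,b)_∞: sgn(-221154)=−, sgn(53669)=+, so +1.
(a,b)_3: α=1, u≡1; β=0, v≡2 (mod 3); (1|3)=+1, (2|3)=-1; sign (−1)^0·+1^0·-1^1 = -1.
(a,b)_2: α=1, β=-8; u≡7, v≡5 (mod 8); ε(u)ε(v)=1·0, αω(v)=1·1, βω(u)=-8·0; sum ≡ 1  ⇒  -1.
(a,b)_29: α=1, u≡1; β=0, v≡27 (mod 29); (1|29)=+1, (27|29)=-1; sign (−1)^0·+1^0·-1^1 = -1.
(a,b)_7: α=0, u≡4; β=3, v≡2 (mod 7); (4|7)=+1, (2|7)=+1; sign (−1)^0·+1^3·+1^0 = +1.
(a,b)_11: α=0, u≡1; β=1, v≡2 (mod 11); (1|11)=+1, (2|11)=-1; sign (−1)^0·+1^1·-1^0 = +1.
(a,b)_41: α=1, u≡18; β=1, v≡11 (mod 41); (18|41)=+1, (11|41)=-1; sign (−1)^0·+1^1·-1^1 = -1.
|Ram(-221154, 53669)| = 4, even; anisotropic at {2, 3, 29, 41}.

[2, 3, 29, 41]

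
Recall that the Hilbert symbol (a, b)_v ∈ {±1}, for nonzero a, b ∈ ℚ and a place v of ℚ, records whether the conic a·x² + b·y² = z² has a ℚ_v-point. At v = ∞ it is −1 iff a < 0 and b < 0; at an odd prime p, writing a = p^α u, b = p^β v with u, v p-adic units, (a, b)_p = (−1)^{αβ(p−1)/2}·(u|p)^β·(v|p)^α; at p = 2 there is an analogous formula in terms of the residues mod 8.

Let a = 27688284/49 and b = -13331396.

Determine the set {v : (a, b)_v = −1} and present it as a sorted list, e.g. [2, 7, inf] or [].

Mod squares: a ≡ 4551, b ≡ -19721. Check v ∈ {∞, 2, 3, 7, 13, 37, 41}.
v=7: a=7^-2·(≡1), b=7^0·(≡6) mod 7; (1|7)=+1, (6|7)=-1; (−1)^{-2·0·3}·(+1)^0·(-1)^-2 = +1.
v=∞: 4551 > 0 and -19721 < 0  ⇒  (a,b)_∞ = +1.
v=37: a=37^1·(≡16), b=37^1·(≡35) mod 37; (16|37)=+1, (35|37)=-1; (−1)^{1·1·18}·(+1)^1·(-1)^1 = -1.
v=3: a=3^3·(≡2), b=3^0·(≡1) mod 3; (2|3)=-1, (1|3)=+1; (−1)^{3·0·1}·(-1)^0·(+1)^3 = +1.
v=13: a=13^2·(≡1), b=13^3·(≡3) mod 13; (1|13)=+1, (3|13)=+1; (−1)^{2·3·6}·(+1)^3·(+1)^2 = +1.
v=41: a=41^1·(≡17), b=41^1·(≡15) mod 41; (17|41)=-1, (15|41)=-1; (−1)^{1·1·20}·(-1)^1·(-1)^1 = +1.
v=2: v_2(a)=2, v_2(b)=2; units ≡ 7, 7 (mod 8); ε·ε+αω+βω = 1·1+2·0+2·0 ≡ 1  ⇒  (a,b)_2 = -1.
(4551, -19721 / ℚ) ramifies at {2, 37}: a division algebra.

[2, 37]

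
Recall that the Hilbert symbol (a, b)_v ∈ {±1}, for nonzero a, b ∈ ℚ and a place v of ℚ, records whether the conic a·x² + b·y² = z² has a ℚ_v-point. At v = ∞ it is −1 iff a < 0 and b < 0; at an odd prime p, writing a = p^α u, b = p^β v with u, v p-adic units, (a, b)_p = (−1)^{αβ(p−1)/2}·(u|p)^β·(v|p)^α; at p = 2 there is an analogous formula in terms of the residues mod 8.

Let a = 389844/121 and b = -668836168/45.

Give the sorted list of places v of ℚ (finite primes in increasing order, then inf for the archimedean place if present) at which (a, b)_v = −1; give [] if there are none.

(a, b) ≡ (221, -10010) mod (ℚ^×)²; places V = {2, 3, 5, 7, 11, 13, 17, ∞}.
(a,b)_2: α=2, β=3; u≡5, v≡3 (mod 8); ε(u)ε(v)=0·1, αω(v)=2·1, βω(u)=3·1; sum ≡ 1  ⇒  -1.
(a,b)_5: α=0, u≡4; β=-1, v≡3 (mod 5); (4|5)=+1, (3|5)=-1; sign (−1)^0·+1^-1·-1^0 = +1.
(a,b)_∞: sgn(221)=+, sgn(-10010)=−, so +1.
(a,b)_3: α=2, u≡2; β=-2, v≡1 (mod 3); (2|3)=-1, (1|3)=+1; sign (−1)^0·-1^-2·+1^2 = +1.
(a,b)_17: α=1, u≡8; β=4, v≡3 (mod 17); (8|17)=+1, (3|17)=-1; sign (−1)^0·+1^4·-1^1 = -1.
(a,b)_13: α=1, u≡9; β=1, v≡12 (mod 13); (9|13)=+1, (12|13)=+1; sign (−1)^0·+1^1·+1^1 = +1.
(a,b)_7: α=2, u≡2; β=1, v≡3 (mod 7); (2|7)=+1, (3|7)=-1; sign (−1)^0·+1^1·-1^2 = +1.
(a,b)_11: α=-2, u≡4; β=1, v≡4 (mod 11); (4|11)=+1, (4|11)=+1; sign (−1)^0·+1^1·+1^-2 = +1.
Ram(221, -10010) = {2, 17}; no ℚ_2-point on the conic.

[2, 17]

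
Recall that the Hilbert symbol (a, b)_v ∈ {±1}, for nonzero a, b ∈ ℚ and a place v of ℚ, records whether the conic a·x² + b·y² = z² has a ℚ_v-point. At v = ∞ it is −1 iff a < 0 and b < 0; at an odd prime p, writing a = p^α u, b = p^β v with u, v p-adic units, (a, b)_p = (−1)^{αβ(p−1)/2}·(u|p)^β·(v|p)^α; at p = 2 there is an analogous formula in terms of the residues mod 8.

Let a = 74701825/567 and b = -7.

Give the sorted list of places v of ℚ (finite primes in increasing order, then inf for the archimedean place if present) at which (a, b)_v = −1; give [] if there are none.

[17, 19]

Mod squares: a ≡ 24871, b ≡ -7. Check v ∈ {∞, 2, 3, 5, 7, 11, 17, 19, 29}.
v=29: a=29^2·(≡18), b=29^0·(≡22) mod 29; (18|29)=-1, (22|29)=+1; (−1)^{2·0·14}·(-1)^0·(+1)^2 = +1.
v=19: a=19^1·(≡11), b=19^0·(≡12) mod 19; (11|19)=+1, (12|19)=-1; (−1)^{1·0·9}·(+1)^0·(-1)^1 = -1.
v=11: a=11^1·(≡10), b=11^0·(≡4) mod 11; (10|11)=-1, (4|11)=+1; (−1)^{1·0·5}·(-1)^0·(+1)^1 = +1.
v=2: v_2(a)=0, v_2(b)=0; units ≡ 7, 1 (mod 8); ε·ε+αω+βω = 1·0+0·0+0·0 ≡ 0  ⇒  (a,b)_2 = +1.
v=3: a=3^-4·(≡1), b=3^0·(≡2) mod 3; (1|3)=+1, (2|3)=-1; (−1)^{-4·0·1}·(+1)^0·(-1)^-4 = +1.
v=∞: 24871 > 0 and -7 < 0  ⇒  (a,b)_∞ = +1.
v=5: a=5^2·(≡4), b=5^0·(≡3) mod 5; (4|5)=+1, (3|5)=-1; (−1)^{2·0·2}·(+1)^0·(-1)^2 = +1.
v=7: a=7^-1·(≡4), b=7^1·(≡6) mod 7; (4|7)=+1, (6|7)=-1; (−1)^{-1·1·3}·(+1)^1·(-1)^-1 = +1.
v=17: a=17^1·(≡8), b=17^0·(≡10) mod 17; (8|17)=+1, (10|17)=-1; (−1)^{1·0·8}·(+1)^0·(-1)^1 = -1.
|Ram(24871, -7)| = 2, even; anisotropic at {17, 19}.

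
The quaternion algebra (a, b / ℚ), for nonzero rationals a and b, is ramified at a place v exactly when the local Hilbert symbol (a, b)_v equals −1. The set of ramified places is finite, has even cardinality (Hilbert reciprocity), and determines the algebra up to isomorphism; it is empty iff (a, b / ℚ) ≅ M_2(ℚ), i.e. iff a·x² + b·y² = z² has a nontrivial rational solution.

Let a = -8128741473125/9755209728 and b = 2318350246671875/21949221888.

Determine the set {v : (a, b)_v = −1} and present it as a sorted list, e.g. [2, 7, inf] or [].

Mod squares: a ≡ -2755311, b ≡ 4929. Check v ∈ {∞, 2, 3, 5, 7, 11, 13, 17, 31, 43, 53}.
v=53: a=53^1·(≡44), b=53^1·(≡17) mod 53; (44|53)=+1, (17|53)=+1; (−1)^{1·1·26}·(+1)^1·(+1)^1 = +1.
v=31: a=31^1·(≡12), b=31^1·(≡19) mod 31; (12|31)=-1, (19|31)=+1; (−1)^{1·1·15}·(-1)^1·(+1)^1 = +1.
v=43: a=43^1·(≡31), b=43^2·(≡7) mod 43; (31|43)=+1, (7|43)=-1; (−1)^{1·2·21}·(+1)^2·(-1)^1 = -1.
v=7: a=7^2·(≡4), b=7^0·(≡4) mod 7; (4|7)=+1, (4|7)=+1; (−1)^{2·0·3}·(+1)^0·(+1)^2 = +1.
v=13: a=13^1·(≡6), b=13^2·(≡8) mod 13; (6|13)=-1, (8|13)=-1; (−1)^{1·2·6}·(-1)^2·(-1)^1 = -1.
v=5: a=5^4·(≡1), b=5^6·(≡4) mod 5; (1|5)=+1, (4|5)=+1; (−1)^{4·6·2}·(+1)^6·(+1)^4 = +1.
v=17: a=17^2·(≡1), b=17^2·(≡4) mod 17; (1|17)=+1, (4|17)=+1; (−1)^{2·2·8}·(+1)^2·(+1)^2 = +1.
v=2: v_2(a)=-12, v_2(b)=-10; units ≡ 1, 1 (mod 8); ε·ε+αω+βω = 0·0+-12·0+-10·0 ≡ 0  ⇒  (a,b)_2 = +1.
v=∞: -2755311 < 0 and 4929 > 0  ⇒  (a,b)_∞ = +1.
v=3: a=3^-9·(≡1), b=3^-11·(≡2) mod 3; (1|3)=+1, (2|3)=-1; (−1)^{-9·-11·1}·(+1)^-11·(-1)^-9 = +1.
v=11: a=11^-2·(≡7), b=11^-2·(≡3) mod 11; (7|11)=-1, (3|11)=+1; (−1)^{-2·-2·5}·(-1)^-2·(+1)^-2 = +1.
|Ram(-2755311, 4929)| = 2, even; anisotropic at {13, 43}.

[13, 43]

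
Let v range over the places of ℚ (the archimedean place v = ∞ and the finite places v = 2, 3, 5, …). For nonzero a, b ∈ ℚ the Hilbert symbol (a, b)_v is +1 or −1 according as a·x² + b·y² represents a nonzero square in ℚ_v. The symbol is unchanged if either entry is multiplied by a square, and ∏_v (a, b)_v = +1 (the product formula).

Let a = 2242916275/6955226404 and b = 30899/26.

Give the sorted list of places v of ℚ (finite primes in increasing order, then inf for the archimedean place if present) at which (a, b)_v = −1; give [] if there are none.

Mod squares: a ≡ 19, b ≡ 286. Check v ∈ {∞, 2, 5, 7, 11, 13, 19, 23, 37, 41, 53}.
v=11: a=11^0·(≡10), b=11^1·(≡1) mod 11; (10|11)=-1, (1|11)=+1; (−1)^{0·1·5}·(-1)^1·(+1)^0 = -1.
v=37: a=37^-2·(≡32), b=37^0·(≡3) mod 37; (32|37)=-1, (3|37)=+1; (−1)^{-2·0·18}·(-1)^0·(+1)^-2 = +1.
v=7: a=7^-4·(≡5), b=7^0·(≡3) mod 7; (5|7)=-1, (3|7)=-1; (−1)^{-4·0·3}·(-1)^0·(-1)^-4 = +1.
v=19: a=19^1·(≡6), b=19^0·(≡17) mod 19; (6|19)=+1, (17|19)=+1; (−1)^{1·0·9}·(+1)^0·(+1)^1 = +1.
v=41: a=41^2·(≡11), b=41^0·(≡1) mod 41; (11|41)=-1, (1|41)=+1; (−1)^{2·0·20}·(-1)^0·(+1)^2 = +1.
v=23: a=23^-2·(≡5), b=23^0·(≡11) mod 23; (5|23)=-1, (11|23)=-1; (−1)^{-2·0·11}·(-1)^0·(-1)^-2 = +1.
v=5: a=5^2·(≡4), b=5^0·(≡4) mod 5; (4|5)=+1, (4|5)=+1; (−1)^{2·0·2}·(+1)^0·(+1)^2 = +1.
v=13: a=13^0·(≡6), b=13^-1·(≡12) mod 13; (6|13)=-1, (12|13)=+1; (−1)^{0·-1·6}·(-1)^-1·(+1)^0 = -1.
v=53: a=53^2·(≡26), b=53^2·(≡31) mod 53; (26|53)=-1, (31|53)=-1; (−1)^{2·2·26}·(-1)^2·(-1)^2 = +1.
v=2: v_2(a)=-2, v_2(b)=-1; units ≡ 3, 7 (mod 8); ε·ε+αω+βω = 1·1+-2·0+-1·1 ≡ 0  ⇒  (a,b)_2 = +1.
v=∞: 19 > 0 and 286 > 0  ⇒  (a,b)_∞ = +1.
(19, 286 / ℚ) ramifies at {11, 13}: a division algebra.

[11, 13]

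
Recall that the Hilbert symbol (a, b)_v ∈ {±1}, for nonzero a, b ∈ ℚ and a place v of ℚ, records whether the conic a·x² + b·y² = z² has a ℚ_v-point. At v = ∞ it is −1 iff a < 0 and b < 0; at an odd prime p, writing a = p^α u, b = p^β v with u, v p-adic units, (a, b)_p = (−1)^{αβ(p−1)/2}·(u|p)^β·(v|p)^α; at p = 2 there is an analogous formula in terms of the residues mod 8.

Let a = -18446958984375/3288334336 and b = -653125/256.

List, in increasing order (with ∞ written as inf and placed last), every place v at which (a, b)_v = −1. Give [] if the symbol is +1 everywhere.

[5, 11, 19, inf]

(a, b) ≡ (-1615, -1045) mod (ℚ^×)²; places V = {2, 3, 5, 7, 11, 17, 19, ∞}.
(a,b)_5: α=9, u≡2; β=5, v≡1 (mod 5); (2|5)=-1, (1|5)=+1; sign (−1)^0·-1^5·+1^9 = -1.
(a,b)_17: α=1, u≡3; β=0, v≡15 (mod 17); (3|17)=-1, (15|17)=+1; sign (−1)^0·-1^0·+1^1 = +1.
(a,b)_19: α=3, u≡12; β=1, v≡8 (mod 19); (12|19)=-1, (8|19)=-1; sign (−1)^1·-1^1·-1^3 = -1.
(a,b)_11: α=0, u≡2; β=1, v≡1 (mod 11); (2|11)=-1, (1|11)=+1; sign (−1)^0·-1^1·+1^0 = -1.
(a,b)_7: α=-2, u≡4; β=0, v≡6 (mod 7); (4|7)=+1, (6|7)=-1; sign (−1)^0·+1^0·-1^-2 = +1.
(a,b)_2: α=-26, β=-8; u≡1, v≡3 (mod 8); ε(u)ε(v)=0·1, αω(v)=-26·1, βω(u)=-8·0; sum ≡ 0  ⇒  +1.
(a,b)_3: α=4, u≡2; β=0, v≡2 (mod 3); (2|3)=-1, (2|3)=-1; sign (−1)^0·-1^0·-1^4 = +1.
(a,b)_∞: sgn(-1615)=−, sgn(-1045)=−, so -1.
Ram(-1615, -1045) = {5, 11, 19, ∞}; no ℚ_5-point on the conic.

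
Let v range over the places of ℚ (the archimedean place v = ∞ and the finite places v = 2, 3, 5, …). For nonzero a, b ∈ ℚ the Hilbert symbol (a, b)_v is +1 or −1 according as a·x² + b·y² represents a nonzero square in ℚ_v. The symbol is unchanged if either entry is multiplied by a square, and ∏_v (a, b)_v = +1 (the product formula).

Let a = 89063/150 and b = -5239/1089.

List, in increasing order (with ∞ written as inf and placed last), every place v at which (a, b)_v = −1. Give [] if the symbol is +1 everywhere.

[3, 17]

(a, b) ≡ (3162, -31) mod (ℚ^×)²; places V = {2, 3, 5, 11, 13, 17, 31, ∞}.
(a,b)_13: α=2, u≡1; β=2, v≡6 (mod 13); (1|13)=+1, (6|13)=-1; sign (−1)^0·+1^2·-1^2 = +1.
(a,b)_2: α=-1, β=0; u≡5, v≡1 (mod 8); ε(u)ε(v)=0·0, αω(v)=-1·0, βω(u)=0·1; sum ≡ 0  ⇒  +1.
(a,b)_5: α=-2, u≡3; β=0, v≡4 (mod 5); (3|5)=-1, (4|5)=+1; sign (−1)^0·-1^0·+1^-2 = +1.
(a,b)_31: α=1, u≡2; β=1, v≡12 (mod 31); (2|31)=+1, (12|31)=-1; sign (−1)^1·+1^1·-1^1 = +1.
(a,b)_3: α=-1, u≡1; β=-2, v≡2 (mod 3); (1|3)=+1, (2|3)=-1; sign (−1)^0·+1^-2·-1^-1 = -1.
(a,b)_17: α=1, u≡16; β=0, v≡14 (mod 17); (16|17)=+1, (14|17)=-1; sign (−1)^0·+1^0·-1^1 = -1.
(a,b)_11: α=0, u≡1; β=-2, v≡7 (mod 11); (1|11)=+1, (7|11)=-1; sign (−1)^0·+1^-2·-1^0 = +1.
(a,b)_∞: sgn(3162)=+, sgn(-31)=−, so +1.
|Ram(3162, -31)| = 2, even; anisotropic at {3, 17}.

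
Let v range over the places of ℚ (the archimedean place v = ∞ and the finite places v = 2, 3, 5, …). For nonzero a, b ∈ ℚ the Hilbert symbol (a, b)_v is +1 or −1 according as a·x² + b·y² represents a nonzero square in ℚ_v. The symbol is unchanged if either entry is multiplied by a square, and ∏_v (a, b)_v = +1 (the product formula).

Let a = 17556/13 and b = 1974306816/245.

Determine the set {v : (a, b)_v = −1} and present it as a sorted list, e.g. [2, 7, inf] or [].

[5, 13, 43, 47]

(a, b) ≡ (57057, 1071130) mod (ℚ^×)²; places V = {2, 3, 5, 7, 11, 13, 19, 43, 47, 53, ∞}.
(a,b)_3: α=1, u≡2; β=2, v≡1 (mod 3); (2|3)=-1, (1|3)=+1; sign (−1)^0·-1^2·+1^1 = +1.
(a,b)_11: α=1, u≡6; β=0, v≡3 (mod 11); (6|11)=-1, (3|11)=+1; sign (−1)^0·-1^0·+1^1 = +1.
(a,b)_5: α=0, u≡2; β=-1, v≡4 (mod 5); (2|5)=-1, (4|5)=+1; sign (−1)^0·-1^-1·+1^0 = -1.
(a,b)_7: α=1, u≡5; β=-2, v≡4 (mod 7); (5|7)=-1, (4|7)=+1; sign (−1)^0·-1^-2·+1^1 = +1.
(a,b)_19: α=1, u≡17; β=0, v≡9 (mod 19); (17|19)=+1, (9|19)=+1; sign (−1)^0·+1^0·+1^1 = +1.
(a,b)_47: α=0, u≡20; β=1, v≡9 (mod 47); (20|47)=-1, (9|47)=+1; sign (−1)^0·-1^1·+1^0 = -1.
(a,b)_43: α=0, u≡34; β=1, v≡23 (mod 43); (34|43)=-1, (23|43)=+1; sign (−1)^0·-1^1·+1^0 = -1.
(a,b)_2: α=2, β=11; u≡1, v≡5 (mod 8); ε(u)ε(v)=0·0, αω(v)=2·1, βω(u)=11·0; sum ≡ 0  ⇒  +1.
(a,b)_∞: sgn(57057)=+, sgn(1071130)=+, so +1.
(a,b)_13: α=-1, u≡6; β=0, v≡6 (mod 13); (6|13)=-1, (6|13)=-1; sign (−1)^0·-1^0·-1^-1 = -1.
(a,b)_53: α=0, u≡1; β=1, v≡36 (mod 53); (1|53)=+1, (36|53)=+1; sign (−1)^0·+1^1·+1^0 = +1.
Ram(57057, 1071130) = {5, 13, 43, 47}; no ℚ_5-point on the conic.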